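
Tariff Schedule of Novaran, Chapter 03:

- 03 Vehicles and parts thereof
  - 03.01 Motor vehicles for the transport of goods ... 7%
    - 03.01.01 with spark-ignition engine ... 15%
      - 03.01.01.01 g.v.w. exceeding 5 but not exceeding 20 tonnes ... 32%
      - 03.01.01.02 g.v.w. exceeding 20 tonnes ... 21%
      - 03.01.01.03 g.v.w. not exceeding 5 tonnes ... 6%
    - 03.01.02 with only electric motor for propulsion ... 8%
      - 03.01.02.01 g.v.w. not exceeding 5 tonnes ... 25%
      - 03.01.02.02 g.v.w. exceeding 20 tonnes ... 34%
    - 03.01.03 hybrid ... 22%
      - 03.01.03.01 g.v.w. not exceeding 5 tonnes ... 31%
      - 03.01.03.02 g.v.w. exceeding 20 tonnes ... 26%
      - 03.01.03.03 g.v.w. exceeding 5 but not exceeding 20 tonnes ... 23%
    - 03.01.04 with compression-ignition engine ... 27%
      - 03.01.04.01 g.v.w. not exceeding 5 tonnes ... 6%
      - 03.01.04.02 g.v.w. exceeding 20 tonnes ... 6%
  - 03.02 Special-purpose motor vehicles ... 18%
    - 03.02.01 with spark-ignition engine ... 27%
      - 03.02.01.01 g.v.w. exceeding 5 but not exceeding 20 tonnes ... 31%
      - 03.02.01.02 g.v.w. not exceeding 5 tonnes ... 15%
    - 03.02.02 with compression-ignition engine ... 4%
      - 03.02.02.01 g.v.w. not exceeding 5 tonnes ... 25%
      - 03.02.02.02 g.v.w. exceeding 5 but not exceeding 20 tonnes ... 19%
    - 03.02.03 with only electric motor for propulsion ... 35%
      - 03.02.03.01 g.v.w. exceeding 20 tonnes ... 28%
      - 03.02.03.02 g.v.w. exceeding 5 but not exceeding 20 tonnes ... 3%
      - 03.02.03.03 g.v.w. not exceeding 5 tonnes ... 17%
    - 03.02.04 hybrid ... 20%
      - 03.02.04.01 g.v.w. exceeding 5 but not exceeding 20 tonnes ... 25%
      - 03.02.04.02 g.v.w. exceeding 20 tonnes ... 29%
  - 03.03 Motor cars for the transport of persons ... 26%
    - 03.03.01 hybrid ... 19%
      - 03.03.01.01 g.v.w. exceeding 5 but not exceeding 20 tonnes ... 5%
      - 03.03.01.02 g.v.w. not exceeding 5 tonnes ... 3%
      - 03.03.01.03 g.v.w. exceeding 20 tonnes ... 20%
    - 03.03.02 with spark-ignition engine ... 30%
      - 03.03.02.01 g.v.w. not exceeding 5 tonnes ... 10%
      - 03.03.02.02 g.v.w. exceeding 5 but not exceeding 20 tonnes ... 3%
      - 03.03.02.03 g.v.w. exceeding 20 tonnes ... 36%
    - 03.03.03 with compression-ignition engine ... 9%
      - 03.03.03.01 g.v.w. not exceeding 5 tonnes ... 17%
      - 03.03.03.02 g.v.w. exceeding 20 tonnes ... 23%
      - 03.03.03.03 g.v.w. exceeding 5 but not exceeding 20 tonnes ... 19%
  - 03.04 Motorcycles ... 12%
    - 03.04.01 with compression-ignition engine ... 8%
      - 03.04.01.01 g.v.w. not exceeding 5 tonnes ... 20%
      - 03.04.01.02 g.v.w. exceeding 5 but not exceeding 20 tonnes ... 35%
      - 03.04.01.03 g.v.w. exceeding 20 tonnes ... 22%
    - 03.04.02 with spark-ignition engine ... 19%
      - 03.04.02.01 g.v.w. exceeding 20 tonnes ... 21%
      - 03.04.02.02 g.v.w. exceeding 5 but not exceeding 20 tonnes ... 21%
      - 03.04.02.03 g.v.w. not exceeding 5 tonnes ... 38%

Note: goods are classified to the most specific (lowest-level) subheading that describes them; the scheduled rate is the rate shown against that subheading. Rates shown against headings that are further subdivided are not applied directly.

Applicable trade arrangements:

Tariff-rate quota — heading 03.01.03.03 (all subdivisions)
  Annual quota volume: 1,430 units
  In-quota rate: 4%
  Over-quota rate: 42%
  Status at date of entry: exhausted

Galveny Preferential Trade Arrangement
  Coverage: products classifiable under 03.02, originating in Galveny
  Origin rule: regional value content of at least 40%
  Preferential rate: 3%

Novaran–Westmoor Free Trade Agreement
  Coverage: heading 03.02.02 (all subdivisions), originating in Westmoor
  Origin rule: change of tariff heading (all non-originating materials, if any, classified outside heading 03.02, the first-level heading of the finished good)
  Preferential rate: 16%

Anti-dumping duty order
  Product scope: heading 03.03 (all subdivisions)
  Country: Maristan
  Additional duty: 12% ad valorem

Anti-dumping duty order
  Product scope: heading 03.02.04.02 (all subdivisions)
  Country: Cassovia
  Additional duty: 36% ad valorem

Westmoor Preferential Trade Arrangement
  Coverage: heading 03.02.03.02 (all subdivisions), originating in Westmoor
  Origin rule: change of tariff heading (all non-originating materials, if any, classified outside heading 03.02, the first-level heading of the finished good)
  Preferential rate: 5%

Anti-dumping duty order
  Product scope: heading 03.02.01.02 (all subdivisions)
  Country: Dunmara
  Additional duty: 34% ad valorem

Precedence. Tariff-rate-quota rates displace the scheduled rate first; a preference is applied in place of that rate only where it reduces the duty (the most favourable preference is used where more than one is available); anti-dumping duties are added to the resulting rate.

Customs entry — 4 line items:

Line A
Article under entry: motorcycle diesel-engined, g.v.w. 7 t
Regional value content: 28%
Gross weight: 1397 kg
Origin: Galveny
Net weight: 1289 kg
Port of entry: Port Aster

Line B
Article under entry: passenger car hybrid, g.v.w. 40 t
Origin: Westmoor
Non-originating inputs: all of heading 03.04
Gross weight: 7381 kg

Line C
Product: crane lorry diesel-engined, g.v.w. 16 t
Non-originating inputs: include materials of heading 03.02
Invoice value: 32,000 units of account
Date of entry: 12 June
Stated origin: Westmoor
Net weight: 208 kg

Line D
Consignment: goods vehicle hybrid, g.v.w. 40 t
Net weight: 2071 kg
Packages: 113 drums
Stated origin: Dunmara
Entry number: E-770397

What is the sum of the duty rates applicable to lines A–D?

Line A: motorcycle → 03.04; diesel-engined → 03.04.01; g.v.w. 7 t → 03.04.01.02. Scheduled 35%. Galveny agreement on 03.02: 03.04.01.02 not covered. → 35%.
Line B: passenger car → 03.03; hybrid → 03.03.01; g.v.w. 40 t → 03.03.01.03. Scheduled 20%. Westmoor agreement on 03.02.02: 03.03.01.03 not covered; Westmoor agreement on 03.02.03.02: 03.03.01.03 not covered. → 20%.
Line C: crane lorry → 03.02; diesel-engined → 03.02.02; g.v.w. 16 t → 03.02.02.02. Scheduled 19%. Westmoor agreement on 03.02.02: CTH not met; Westmoor agreement on 03.02.03.02: 03.02.02.02 not covered. → 19%.
Line D: goods vehicle → 03.01; hybrid → 03.01.03; g.v.w. 40 t → 03.01.03.02. Scheduled 26%. No special measure applies. → 26%.
Sum: 35% + 20% + 19% + 26% = 100%.

100%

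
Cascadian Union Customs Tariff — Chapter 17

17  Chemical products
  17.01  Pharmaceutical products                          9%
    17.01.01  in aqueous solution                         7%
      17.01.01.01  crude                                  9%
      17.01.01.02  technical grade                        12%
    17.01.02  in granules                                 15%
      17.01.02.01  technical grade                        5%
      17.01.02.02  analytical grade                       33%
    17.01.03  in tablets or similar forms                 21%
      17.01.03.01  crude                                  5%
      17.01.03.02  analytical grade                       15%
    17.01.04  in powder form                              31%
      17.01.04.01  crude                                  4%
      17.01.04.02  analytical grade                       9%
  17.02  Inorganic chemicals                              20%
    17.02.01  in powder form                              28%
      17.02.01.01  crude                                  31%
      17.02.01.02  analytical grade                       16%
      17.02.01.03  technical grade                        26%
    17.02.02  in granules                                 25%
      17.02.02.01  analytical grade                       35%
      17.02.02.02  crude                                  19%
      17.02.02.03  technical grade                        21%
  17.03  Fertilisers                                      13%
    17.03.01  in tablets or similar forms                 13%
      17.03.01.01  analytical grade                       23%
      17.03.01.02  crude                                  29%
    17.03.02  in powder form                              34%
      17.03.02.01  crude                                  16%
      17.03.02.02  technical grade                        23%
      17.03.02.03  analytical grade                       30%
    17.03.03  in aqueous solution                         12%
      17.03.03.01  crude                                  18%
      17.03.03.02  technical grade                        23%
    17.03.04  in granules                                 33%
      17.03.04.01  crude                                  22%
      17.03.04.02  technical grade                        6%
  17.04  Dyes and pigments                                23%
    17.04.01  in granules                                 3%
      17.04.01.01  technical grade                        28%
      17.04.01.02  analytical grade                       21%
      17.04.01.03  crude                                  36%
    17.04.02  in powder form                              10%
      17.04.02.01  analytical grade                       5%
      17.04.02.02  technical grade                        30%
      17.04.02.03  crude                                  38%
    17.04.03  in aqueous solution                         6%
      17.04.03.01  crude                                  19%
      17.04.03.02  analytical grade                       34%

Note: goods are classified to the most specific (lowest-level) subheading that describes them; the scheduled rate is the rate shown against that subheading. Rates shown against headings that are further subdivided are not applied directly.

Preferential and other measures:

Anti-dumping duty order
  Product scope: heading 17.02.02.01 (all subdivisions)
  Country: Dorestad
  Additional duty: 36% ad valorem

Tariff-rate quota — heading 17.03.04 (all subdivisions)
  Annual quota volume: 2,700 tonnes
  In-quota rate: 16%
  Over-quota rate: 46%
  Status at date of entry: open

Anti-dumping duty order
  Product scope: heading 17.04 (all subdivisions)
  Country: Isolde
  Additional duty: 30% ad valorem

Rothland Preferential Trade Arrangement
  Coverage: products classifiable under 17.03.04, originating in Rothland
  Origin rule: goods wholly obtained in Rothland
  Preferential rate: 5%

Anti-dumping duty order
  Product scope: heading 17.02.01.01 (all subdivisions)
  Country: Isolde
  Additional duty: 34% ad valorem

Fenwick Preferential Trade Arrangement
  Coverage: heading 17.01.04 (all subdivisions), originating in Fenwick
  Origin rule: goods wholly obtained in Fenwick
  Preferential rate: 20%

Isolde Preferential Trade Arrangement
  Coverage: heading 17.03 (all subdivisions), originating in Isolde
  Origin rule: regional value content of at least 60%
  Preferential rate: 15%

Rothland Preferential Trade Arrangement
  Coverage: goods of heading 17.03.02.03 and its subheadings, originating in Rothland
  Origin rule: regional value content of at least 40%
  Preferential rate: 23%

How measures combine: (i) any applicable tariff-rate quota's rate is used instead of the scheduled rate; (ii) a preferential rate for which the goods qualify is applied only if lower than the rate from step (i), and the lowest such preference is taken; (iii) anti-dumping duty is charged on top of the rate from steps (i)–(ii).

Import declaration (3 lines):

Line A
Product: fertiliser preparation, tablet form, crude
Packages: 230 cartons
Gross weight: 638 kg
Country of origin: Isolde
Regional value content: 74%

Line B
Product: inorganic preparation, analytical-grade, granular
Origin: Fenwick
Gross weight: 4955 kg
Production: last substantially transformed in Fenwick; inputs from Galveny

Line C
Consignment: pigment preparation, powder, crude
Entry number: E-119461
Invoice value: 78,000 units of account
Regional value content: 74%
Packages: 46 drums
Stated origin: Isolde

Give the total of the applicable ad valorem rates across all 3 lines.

118%

Line A: fertiliser → 17.03; tablet form → 17.03.01; crude → 17.03.01.02. Scheduled 29%. Isolde agreement on 17.03: RVC ≥ 60% → 15% available; preferential 15%. → 15%.
Line B: inorganic → 17.02; granular → 17.02.02; analytical-grade → 17.02.02.01. Scheduled 35%. Fenwick agreement on 17.01.04: 17.02.02.01 not covered. → 35%.
Line C: pigment → 17.04; powder → 17.04.02; crude → 17.04.02.03. Scheduled 38%. Isolde agreement on 17.03: 17.04.02.03 not covered; anti-dumping (Isolde, 17.04): +30%; total 38% + 30% = 68%. → 68%.
Sum: 15% + 35% + 68% = 118%.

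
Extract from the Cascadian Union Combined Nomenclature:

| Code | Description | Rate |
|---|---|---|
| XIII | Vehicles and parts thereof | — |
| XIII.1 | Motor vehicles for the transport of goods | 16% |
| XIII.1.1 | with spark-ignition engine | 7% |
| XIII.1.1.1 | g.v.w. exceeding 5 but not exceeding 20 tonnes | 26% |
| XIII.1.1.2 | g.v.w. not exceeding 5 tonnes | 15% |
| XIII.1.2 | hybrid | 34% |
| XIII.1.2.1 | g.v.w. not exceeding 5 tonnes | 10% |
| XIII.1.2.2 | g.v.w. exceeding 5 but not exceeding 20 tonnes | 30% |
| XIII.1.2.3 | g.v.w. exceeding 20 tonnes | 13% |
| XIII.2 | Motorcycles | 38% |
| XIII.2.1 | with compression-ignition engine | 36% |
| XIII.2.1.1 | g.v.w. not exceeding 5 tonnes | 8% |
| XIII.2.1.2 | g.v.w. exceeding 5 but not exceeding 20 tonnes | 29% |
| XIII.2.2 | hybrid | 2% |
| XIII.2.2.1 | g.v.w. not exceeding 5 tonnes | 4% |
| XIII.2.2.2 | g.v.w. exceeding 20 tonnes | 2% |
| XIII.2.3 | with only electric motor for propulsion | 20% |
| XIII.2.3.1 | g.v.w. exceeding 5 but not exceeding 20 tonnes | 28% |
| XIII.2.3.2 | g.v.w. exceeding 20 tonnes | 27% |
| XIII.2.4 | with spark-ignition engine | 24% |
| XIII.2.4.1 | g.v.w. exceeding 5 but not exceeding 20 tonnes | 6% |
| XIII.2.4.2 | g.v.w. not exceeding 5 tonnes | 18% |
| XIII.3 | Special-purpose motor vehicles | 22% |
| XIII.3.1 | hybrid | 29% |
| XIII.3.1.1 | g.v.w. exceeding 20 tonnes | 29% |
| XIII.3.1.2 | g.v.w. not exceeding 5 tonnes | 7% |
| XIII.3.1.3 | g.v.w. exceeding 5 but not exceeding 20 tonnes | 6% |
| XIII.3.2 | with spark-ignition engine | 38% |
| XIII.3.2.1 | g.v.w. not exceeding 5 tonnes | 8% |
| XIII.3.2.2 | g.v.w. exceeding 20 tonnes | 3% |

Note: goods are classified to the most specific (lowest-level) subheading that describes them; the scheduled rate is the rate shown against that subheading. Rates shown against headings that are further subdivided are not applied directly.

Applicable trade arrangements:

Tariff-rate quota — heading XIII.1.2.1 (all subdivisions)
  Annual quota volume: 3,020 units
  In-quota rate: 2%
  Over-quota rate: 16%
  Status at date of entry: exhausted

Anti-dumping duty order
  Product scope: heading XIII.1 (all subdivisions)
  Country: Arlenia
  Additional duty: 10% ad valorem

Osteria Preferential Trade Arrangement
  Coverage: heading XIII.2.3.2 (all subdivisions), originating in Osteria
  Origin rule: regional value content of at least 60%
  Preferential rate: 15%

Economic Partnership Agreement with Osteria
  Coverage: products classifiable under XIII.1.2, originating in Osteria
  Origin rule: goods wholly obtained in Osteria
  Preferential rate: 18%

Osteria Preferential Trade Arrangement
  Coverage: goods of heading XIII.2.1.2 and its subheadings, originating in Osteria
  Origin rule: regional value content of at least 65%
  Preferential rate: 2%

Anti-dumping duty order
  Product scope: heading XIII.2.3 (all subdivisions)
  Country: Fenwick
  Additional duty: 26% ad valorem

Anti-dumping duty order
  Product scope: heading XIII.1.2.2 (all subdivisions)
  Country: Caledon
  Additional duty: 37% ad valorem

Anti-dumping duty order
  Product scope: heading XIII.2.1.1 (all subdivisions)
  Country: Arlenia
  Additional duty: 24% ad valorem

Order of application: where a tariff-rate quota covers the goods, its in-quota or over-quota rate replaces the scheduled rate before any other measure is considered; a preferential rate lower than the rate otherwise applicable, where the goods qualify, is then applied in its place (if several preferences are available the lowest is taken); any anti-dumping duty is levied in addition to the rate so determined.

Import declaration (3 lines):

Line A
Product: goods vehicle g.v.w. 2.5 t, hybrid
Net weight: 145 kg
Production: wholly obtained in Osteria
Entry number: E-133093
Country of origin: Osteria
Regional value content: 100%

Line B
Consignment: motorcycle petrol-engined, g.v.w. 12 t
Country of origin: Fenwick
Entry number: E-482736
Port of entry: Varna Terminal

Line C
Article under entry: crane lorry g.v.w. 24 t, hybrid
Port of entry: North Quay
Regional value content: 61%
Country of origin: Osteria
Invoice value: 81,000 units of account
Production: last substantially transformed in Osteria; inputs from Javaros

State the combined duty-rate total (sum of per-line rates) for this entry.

Line A: goods vehicle → XIII.1; hybrid → XIII.1.2; g.v.w. 2.5 t → XIII.1.2.1. Scheduled 10%. quota on XIII.1.2.1 exhausted → over-quota 16%; Osteria agreement on XIII.2.3.2: XIII.1.2.1 not covered; Osteria agreement on XIII.1.2: wholly obtained → 18% available; Osteria agreement on XIII.2.1.2: XIII.1.2.1 not covered; preference 18% not lower than 16% → no reduction. → 16%.
Line B: motorcycle → XIII.2; petrol-engined → XIII.2.4; g.v.w. 12 t → XIII.2.4.1. Scheduled 6%. No special measure applies. → 6%.
Line C: crane lorry → XIII.3; hybrid → XIII.3.1; g.v.w. 24 t → XIII.3.1.1. Scheduled 29%. Osteria agreement on XIII.2.3.2: XIII.3.1.1 not covered; Osteria agreement on XIII.1.2: XIII.3.1.1 not covered; Osteria agreement on XIII.2.1.2: XIII.3.1.1 not covered. → 29%.
Sum: 16% + 6% + 29% = 51%.

51%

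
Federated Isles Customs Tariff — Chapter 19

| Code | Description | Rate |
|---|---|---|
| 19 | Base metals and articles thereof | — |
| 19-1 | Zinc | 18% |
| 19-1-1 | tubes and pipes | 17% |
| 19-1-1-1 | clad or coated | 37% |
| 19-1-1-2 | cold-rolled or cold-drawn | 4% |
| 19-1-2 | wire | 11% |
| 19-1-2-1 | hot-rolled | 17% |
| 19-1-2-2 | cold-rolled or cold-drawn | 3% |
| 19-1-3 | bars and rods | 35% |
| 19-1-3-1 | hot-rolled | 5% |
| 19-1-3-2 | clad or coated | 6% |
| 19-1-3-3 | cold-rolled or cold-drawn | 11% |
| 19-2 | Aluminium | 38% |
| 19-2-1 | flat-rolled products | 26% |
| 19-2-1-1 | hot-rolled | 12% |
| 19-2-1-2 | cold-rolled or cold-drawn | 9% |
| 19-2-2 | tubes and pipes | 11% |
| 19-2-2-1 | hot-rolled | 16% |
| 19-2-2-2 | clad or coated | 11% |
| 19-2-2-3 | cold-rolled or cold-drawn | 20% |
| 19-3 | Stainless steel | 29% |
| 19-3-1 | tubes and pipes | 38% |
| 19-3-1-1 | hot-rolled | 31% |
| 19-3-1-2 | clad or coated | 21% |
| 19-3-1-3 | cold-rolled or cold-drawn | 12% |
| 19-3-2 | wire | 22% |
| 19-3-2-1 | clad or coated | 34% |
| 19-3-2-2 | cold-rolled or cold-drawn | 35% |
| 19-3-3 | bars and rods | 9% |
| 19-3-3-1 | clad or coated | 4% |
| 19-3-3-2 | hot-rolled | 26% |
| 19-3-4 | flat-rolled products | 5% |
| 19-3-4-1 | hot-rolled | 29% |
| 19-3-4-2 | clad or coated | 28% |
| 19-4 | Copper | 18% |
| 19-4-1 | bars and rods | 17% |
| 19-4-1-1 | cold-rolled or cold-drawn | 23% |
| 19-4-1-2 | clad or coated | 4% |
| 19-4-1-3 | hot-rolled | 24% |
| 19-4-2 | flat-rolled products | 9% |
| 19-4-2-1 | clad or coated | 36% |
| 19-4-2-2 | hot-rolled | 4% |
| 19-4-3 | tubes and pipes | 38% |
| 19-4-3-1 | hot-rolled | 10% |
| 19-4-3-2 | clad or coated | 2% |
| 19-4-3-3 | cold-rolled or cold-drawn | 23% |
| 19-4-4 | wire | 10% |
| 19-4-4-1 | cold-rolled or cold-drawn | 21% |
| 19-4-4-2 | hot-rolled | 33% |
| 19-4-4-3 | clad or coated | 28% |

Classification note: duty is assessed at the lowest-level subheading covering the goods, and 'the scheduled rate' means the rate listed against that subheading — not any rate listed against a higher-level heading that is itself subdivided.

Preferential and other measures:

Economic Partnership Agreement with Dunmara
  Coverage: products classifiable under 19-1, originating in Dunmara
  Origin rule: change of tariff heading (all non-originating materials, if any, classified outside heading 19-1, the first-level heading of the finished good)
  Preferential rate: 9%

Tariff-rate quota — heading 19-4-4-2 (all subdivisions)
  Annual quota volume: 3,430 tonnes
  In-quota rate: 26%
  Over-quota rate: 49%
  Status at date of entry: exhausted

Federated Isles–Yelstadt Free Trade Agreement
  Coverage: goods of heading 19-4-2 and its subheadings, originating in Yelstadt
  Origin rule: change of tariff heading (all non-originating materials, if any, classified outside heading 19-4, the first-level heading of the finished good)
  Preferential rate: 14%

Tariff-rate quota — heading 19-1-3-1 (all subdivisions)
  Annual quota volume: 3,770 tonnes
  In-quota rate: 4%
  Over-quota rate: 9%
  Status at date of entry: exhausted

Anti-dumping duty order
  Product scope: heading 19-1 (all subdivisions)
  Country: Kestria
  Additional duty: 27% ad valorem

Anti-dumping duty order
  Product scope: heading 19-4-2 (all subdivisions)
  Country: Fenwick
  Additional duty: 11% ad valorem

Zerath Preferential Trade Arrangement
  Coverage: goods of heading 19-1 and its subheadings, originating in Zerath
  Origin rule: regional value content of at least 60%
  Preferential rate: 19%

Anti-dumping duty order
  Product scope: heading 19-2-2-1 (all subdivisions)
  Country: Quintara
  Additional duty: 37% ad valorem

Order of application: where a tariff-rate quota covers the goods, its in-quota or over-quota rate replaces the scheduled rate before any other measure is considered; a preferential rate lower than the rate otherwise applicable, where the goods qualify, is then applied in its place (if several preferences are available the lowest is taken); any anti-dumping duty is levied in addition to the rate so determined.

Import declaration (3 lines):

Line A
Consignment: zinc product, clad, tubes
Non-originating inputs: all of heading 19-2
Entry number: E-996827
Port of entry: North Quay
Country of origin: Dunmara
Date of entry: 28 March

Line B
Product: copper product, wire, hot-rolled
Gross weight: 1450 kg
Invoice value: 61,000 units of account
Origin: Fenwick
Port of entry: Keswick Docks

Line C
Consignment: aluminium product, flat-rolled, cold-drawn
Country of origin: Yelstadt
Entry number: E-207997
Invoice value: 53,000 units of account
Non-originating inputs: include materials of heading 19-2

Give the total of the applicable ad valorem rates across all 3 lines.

67%

Line A: zinc → 19-1; tubes → 19-1-1; clad → 19-1-1-1. Scheduled 37%. Dunmara agreement on 19-1: CTH met → 9% available; preferential 9%. → 9%.
Line B: copper → 19-4; wire → 19-4-4; hot-rolled → 19-4-4-2. Scheduled 33%. quota on 19-4-4-2 exhausted → over-quota 49%. → 49%.
Line C: aluminium → 19-2; flat-rolled → 19-2-1; cold-drawn → 19-2-1-2. Scheduled 9%. Yelstadt agreement on 19-4-2: 19-2-1-2 not covered. → 9%.
Sum: 9% + 49% + 9% = 67%.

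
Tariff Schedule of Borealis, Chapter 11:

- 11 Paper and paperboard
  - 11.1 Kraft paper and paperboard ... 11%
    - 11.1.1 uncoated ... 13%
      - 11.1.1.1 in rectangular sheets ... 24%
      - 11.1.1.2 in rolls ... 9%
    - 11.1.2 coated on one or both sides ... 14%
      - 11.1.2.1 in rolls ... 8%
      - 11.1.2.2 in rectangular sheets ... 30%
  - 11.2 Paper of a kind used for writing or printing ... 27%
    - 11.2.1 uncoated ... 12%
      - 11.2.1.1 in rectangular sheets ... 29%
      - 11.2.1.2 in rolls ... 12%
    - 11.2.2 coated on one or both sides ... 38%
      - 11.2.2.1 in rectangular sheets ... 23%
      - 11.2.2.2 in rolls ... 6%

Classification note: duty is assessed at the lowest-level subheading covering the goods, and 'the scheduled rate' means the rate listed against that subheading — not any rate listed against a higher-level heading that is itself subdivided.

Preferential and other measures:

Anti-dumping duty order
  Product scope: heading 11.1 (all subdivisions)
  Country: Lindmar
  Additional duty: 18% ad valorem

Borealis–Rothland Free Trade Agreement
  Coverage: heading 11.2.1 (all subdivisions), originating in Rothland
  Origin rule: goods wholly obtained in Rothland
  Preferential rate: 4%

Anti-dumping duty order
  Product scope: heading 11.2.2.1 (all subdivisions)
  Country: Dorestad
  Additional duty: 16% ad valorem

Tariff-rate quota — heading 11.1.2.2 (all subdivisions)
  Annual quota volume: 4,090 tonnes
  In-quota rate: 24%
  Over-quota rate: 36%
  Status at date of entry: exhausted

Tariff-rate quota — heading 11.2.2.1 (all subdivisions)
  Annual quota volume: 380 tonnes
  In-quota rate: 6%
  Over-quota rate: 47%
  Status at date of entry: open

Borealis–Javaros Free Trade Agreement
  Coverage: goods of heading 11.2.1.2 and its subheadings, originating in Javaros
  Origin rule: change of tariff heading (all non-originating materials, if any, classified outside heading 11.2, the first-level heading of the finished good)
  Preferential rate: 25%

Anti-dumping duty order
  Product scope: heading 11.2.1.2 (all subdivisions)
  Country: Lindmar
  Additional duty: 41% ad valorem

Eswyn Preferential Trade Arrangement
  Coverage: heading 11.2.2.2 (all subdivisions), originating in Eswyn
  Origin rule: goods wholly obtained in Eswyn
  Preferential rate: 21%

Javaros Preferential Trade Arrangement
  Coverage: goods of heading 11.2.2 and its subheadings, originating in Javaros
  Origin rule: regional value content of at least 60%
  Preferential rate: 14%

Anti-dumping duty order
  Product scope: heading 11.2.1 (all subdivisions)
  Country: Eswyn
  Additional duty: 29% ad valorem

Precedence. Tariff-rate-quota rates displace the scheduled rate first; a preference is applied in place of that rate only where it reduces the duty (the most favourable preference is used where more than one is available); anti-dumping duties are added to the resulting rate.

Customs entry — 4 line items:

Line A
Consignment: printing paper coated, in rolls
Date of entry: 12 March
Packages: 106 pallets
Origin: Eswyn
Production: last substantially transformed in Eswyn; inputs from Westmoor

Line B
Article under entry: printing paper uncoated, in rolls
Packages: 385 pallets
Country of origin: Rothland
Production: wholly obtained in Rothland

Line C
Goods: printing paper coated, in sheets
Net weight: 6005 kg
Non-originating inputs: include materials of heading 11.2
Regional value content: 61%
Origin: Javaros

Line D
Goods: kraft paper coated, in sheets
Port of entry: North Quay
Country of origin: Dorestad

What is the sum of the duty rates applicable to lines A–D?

52%

Line A: printing paper → 11.2; coated → 11.2.2; in rolls → 11.2.2.2. Scheduled 6%. Eswyn agreement on 11.2.2.2: not wholly obtained. → 6%.
Line B: printing paper → 11.2; uncoated → 11.2.1; in rolls → 11.2.1.2. Scheduled 12%. Rothland agreement on 11.2.1: wholly obtained → 4% available; preferential 4%. → 4%.
Line C: printing paper → 11.2; coated → 11.2.2; in sheets → 11.2.2.1. Scheduled 23%. quota on 11.2.2.1 open → in-quota 6%; Javaros agreement on 11.2.1.2: 11.2.2.1 not covered; Javaros agreement on 11.2.2: RVC ≥ 60% → 14% available; preference 14% not lower than 6% → no reduction. → 6%.
Line D: kraft paper → 11.1; coated → 11.1.2; in sheets → 11.1.2.2. Scheduled 30%. quota on 11.1.2.2 exhausted → over-quota 36%. → 36%.
Sum: 6% + 4% + 6% + 36% = 52%.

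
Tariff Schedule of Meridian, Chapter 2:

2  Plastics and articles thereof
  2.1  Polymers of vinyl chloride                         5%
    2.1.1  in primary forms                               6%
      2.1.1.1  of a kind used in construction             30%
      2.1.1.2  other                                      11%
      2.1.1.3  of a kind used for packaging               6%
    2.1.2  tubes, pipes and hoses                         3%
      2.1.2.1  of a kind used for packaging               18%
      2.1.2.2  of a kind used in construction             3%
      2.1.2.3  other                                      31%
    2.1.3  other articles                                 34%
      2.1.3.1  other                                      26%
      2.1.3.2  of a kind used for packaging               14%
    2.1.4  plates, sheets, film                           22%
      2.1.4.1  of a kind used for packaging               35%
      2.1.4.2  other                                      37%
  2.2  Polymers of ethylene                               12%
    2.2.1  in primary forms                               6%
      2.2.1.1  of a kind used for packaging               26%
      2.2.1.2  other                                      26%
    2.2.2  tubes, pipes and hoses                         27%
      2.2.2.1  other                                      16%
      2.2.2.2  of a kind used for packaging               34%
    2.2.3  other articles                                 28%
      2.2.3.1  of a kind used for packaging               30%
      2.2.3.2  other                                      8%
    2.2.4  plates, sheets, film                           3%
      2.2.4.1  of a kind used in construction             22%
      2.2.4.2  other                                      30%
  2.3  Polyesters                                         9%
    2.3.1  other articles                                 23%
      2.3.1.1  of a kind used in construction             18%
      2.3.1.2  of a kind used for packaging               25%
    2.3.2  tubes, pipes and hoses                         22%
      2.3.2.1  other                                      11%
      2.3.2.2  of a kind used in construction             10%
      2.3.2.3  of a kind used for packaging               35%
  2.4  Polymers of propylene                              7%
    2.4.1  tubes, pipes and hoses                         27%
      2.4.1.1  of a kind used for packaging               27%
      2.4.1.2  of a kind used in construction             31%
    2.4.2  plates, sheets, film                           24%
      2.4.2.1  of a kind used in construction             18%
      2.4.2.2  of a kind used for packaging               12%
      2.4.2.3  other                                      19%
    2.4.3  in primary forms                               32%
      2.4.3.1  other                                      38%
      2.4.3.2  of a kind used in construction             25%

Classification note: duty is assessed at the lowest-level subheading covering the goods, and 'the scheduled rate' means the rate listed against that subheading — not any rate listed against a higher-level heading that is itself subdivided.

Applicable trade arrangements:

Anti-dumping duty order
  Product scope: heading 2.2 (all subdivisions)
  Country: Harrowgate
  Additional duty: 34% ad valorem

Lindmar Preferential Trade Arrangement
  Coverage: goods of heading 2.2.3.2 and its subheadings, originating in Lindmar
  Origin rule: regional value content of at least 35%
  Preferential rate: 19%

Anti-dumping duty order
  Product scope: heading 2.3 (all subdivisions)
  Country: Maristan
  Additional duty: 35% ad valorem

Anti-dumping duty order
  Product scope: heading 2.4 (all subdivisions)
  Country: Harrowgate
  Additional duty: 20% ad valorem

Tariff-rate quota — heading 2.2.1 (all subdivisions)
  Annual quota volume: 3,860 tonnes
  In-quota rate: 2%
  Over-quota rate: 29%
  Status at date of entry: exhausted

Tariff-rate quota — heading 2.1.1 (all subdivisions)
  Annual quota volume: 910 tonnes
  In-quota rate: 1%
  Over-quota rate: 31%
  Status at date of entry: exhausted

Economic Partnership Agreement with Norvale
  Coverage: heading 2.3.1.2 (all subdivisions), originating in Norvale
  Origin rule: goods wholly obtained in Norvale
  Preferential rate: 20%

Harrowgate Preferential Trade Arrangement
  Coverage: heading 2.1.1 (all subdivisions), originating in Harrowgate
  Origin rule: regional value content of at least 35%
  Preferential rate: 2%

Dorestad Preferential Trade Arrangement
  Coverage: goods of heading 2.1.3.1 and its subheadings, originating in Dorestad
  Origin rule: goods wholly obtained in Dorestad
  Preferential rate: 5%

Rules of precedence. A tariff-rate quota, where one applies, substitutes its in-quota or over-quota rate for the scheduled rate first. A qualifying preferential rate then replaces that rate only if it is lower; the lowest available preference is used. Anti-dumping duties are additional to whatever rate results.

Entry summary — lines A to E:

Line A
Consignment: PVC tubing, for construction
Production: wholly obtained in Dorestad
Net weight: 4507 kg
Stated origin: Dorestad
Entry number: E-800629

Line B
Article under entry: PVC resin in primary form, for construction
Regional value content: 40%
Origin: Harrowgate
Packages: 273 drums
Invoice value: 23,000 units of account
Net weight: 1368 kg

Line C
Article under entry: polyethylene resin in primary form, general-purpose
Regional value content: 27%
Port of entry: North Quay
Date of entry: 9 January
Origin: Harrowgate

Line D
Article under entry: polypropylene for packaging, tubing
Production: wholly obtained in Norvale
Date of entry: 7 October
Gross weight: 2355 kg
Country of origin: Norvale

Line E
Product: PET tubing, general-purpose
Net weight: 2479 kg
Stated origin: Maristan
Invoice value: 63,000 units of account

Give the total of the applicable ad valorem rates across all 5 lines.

Line A: PVC → 2.1; tubing → 2.1.2; for construction → 2.1.2.2. Scheduled 3%. Dorestad agreement on 2.1.3.1: 2.1.2.2 not covered. → 3%.
Line B: PVC → 2.1; resin in primary form → 2.1.1; for construction → 2.1.1.1. Scheduled 30%. quota on 2.1.1 exhausted → over-quota 31%; Harrowgate agreement on 2.1.1: RVC ≥ 35% → 2% available; preferential 2%. → 2%.
Line C: polyethylene → 2.2; resin in primary form → 2.2.1; general-purpose → 2.2.1.2. Scheduled 26%. quota on 2.2.1 exhausted → over-quota 29%; Harrowgate agreement on 2.1.1: 2.2.1.2 not covered; anti-dumping (Harrowgate, 2.2): +34%; total 29% + 34% = 63%. → 63%.
Line D: polypropylene → 2.4; tubing → 2.4.1; for packaging → 2.4.1.1. Scheduled 27%. Norvale agreement on 2.3.1.2: 2.4.1.1 not covered. → 27%.
Line E: PET → 2.3; tubing → 2.3.2; general-purpose → 2.3.2.1. Scheduled 11%. anti-dumping (Maristan, 2.3): +35%; total 11% + 35% = 46%. → 46%.
Sum: 3% + 2% + 63% + 27% + 46% = 141%.

141%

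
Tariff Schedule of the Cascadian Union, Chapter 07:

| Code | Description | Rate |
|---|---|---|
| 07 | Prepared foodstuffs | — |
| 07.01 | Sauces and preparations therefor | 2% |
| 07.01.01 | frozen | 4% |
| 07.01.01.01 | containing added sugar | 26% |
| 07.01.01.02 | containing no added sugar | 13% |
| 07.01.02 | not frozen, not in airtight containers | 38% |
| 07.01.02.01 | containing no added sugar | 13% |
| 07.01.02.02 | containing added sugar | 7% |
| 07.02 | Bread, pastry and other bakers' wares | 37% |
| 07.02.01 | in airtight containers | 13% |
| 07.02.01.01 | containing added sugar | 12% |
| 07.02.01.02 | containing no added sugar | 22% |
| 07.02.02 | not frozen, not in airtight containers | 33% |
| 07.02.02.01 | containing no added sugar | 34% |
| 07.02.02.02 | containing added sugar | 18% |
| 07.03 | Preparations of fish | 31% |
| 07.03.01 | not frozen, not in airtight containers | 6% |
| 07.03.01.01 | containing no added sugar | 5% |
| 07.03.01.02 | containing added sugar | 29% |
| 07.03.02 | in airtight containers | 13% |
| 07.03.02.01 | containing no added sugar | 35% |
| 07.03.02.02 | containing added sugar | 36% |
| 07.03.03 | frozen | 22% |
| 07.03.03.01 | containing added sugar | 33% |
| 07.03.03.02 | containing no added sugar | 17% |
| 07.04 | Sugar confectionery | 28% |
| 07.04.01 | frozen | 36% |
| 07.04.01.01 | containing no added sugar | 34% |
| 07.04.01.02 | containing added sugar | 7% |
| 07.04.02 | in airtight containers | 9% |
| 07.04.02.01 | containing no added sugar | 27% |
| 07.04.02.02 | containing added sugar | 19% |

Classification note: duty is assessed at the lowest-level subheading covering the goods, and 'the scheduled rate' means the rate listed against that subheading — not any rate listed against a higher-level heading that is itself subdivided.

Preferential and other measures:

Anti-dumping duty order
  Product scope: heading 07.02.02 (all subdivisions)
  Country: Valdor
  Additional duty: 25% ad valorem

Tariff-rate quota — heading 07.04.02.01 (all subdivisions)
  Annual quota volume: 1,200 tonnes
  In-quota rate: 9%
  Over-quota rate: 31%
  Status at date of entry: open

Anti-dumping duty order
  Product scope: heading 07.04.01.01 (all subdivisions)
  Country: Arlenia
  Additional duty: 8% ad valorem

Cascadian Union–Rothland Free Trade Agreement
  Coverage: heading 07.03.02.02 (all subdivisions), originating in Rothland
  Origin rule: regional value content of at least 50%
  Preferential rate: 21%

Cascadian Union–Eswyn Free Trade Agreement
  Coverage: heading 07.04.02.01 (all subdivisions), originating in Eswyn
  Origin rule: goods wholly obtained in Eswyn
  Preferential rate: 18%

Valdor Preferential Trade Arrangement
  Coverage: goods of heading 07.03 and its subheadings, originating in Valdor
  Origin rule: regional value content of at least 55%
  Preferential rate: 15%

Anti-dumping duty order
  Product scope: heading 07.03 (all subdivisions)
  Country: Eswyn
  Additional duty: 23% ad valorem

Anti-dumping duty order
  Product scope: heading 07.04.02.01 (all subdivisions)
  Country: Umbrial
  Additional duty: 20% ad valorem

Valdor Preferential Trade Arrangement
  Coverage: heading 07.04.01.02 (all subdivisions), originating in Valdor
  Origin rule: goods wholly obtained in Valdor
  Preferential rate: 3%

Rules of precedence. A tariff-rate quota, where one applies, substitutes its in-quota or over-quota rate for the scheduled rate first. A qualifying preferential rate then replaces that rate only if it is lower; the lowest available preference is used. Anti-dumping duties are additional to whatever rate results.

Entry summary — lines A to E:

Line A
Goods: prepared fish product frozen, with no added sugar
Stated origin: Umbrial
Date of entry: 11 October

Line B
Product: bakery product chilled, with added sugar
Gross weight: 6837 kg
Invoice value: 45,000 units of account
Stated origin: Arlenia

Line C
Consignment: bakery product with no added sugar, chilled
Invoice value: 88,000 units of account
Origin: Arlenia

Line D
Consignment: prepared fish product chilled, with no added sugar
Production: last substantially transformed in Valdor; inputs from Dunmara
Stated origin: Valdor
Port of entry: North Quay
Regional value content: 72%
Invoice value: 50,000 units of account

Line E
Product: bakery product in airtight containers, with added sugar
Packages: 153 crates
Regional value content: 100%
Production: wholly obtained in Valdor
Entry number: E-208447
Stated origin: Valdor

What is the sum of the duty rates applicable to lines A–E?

Line A: prepared fish product → 07.03; frozen → 07.03.03; with no added sugar → 07.03.03.02. Scheduled 17%. No special measure applies. → 17%.
Line B: bakery product → 07.02; chilled → 07.02.02; with added sugar → 07.02.02.02. Scheduled 18%. No special measure applies. → 18%.
Line C: bakery product → 07.02; chilled → 07.02.02; with no added sugar → 07.02.02.01. Scheduled 34%. No special measure applies. → 34%.
Line D: prepared fish product → 07.03; chilled → 07.03.01; with no added sugar → 07.03.01.01. Scheduled 5%. Valdor agreement on 07.03: RVC ≥ 55% → 15% available; Valdor agreement on 07.04.01.02: 07.03.01.01 not covered; preference 15% not lower than 5% → no reduction. → 5%.
Line E: bakery product → 07.02; in airtight containers → 07.02.01; with added sugar → 07.02.01.01. Scheduled 12%. Valdor agreement on 07.03: 07.02.01.01 not covered; Valdor agreement on 07.04.01.02: 07.02.01.01 not covered. → 12%.
Sum: 17% + 18% + 34% + 5% + 12% = 86%.

86%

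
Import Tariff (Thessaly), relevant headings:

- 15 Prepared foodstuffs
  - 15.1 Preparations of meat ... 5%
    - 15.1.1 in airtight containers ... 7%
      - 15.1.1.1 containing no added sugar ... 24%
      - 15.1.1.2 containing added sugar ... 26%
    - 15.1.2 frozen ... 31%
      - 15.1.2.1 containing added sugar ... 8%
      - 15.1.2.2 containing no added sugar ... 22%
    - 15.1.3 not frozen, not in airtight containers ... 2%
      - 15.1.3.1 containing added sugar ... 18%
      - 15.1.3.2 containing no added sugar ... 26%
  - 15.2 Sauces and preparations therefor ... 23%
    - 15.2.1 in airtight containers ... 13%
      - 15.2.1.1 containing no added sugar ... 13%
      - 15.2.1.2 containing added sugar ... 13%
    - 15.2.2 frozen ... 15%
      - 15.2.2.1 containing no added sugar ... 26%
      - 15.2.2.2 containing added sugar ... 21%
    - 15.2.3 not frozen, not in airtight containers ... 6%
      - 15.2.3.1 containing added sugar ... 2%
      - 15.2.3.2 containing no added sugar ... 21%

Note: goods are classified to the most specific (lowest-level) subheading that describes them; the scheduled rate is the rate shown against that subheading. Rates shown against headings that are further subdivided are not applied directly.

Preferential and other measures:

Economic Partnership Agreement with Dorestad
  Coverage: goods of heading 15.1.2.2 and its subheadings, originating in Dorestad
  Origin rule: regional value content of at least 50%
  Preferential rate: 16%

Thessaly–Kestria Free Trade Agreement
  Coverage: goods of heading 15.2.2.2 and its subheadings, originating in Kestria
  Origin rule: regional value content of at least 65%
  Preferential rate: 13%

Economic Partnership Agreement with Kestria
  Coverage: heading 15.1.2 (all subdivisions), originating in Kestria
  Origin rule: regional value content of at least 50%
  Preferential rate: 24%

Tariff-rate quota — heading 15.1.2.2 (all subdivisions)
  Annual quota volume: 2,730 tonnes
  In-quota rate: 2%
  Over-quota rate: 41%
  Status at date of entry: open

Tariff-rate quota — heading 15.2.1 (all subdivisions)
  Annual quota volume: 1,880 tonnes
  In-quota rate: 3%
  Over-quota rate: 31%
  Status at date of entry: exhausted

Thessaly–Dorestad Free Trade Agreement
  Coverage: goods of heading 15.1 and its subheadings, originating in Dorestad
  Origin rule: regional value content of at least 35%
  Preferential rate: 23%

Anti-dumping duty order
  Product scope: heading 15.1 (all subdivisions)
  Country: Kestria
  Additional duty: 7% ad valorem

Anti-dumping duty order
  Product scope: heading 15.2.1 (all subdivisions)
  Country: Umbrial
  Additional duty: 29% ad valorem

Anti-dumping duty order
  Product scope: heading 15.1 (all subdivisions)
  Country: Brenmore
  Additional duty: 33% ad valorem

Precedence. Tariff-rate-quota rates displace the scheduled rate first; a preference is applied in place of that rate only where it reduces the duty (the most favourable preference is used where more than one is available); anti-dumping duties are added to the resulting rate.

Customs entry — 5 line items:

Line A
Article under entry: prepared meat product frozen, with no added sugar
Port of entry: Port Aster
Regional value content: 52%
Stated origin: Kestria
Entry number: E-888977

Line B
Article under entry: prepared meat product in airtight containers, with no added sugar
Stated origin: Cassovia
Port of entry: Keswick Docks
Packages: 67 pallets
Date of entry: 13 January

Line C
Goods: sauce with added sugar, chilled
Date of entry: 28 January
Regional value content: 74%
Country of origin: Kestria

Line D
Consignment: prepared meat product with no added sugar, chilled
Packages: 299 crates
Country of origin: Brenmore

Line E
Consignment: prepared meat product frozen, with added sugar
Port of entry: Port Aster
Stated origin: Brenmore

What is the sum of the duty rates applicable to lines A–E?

135%

Line A: prepared meat product → 15.1; frozen → 15.1.2; with no added sugar → 15.1.2.2. Scheduled 22%. quota on 15.1.2.2 open → in-quota 2%; Kestria agreement on 15.2.2.2: 15.1.2.2 not covered; Kestria agreement on 15.1.2: RVC ≥ 50% → 24% available; preference 24% not lower than 2% → no reduction; anti-dumping (Kestria, 15.1): +7%; total 2% + 7% = 9%. → 9%.
Line B: prepared meat product → 15.1; in airtight containers → 15.1.1; with no added sugar → 15.1.1.1. Scheduled 24%. No special measure applies. → 24%.
Line C: sauce → 15.2; chilled → 15.2.3; with added sugar → 15.2.3.1. Scheduled 2%. Kestria agreement on 15.2.2.2: 15.2.3.1 not covered; Kestria agreement on 15.1.2: 15.2.3.1 not covered. → 2%.
Line D: prepared meat product → 15.1; chilled → 15.1.3; with no added sugar → 15.1.3.2. Scheduled 26%. anti-dumping (Brenmore, 15.1): +33%; total 26% + 33% = 59%. → 59%.
Line E: prepared meat product → 15.1; frozen → 15.1.2; with added sugar → 15.1.2.1. Scheduled 8%. anti-dumping (Brenmore, 15.1): +33%; total 8% + 33% = 41%. → 41%.
Sum: 9% + 24% + 2% + 59% + 41% = 135%.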